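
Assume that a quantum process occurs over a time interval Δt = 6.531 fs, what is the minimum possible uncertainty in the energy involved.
50.391 meV

Using the energy-time uncertainty principle:
ΔEΔt ≥ ℏ/2

The minimum uncertainty in energy is:
ΔE_min = ℏ/(2Δt)
ΔE_min = (1.055e-34 J·s) / (2 × 6.531e-15 s)
ΔE_min = 8.074e-21 J = 50.391 meV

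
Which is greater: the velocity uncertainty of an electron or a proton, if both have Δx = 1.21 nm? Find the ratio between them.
The electron has the larger minimum velocity uncertainty, by a ratio of 1836.2.

For both particles, Δp_min = ℏ/(2Δx) = 4.358e-26 kg·m/s (same for both).

The velocity uncertainty is Δv = Δp/m:
- electron: Δv = 4.358e-26 / 9.109e-31 = 4.784e+04 m/s = 47.838 km/s
- proton: Δv = 4.358e-26 / 1.673e-27 = 2.605e+01 m/s = 26.053 m/s

Ratio: 4.784e+04 / 2.605e+01 = 1836.2

The lighter particle has larger velocity uncertainty because Δv ∝ 1/m.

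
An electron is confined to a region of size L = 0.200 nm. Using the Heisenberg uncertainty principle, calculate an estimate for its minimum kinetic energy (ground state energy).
238.124 meV

Using the uncertainty principle to estimate ground state energy:

1. The position uncertainty is approximately the confinement size:
   Δx ≈ L = 2.000e-10 m

2. From ΔxΔp ≥ ℏ/2, the minimum momentum uncertainty is:
   Δp ≈ ℏ/(2L) = 2.636e-25 kg·m/s

3. The kinetic energy is approximately:
   KE ≈ (Δp)²/(2m) = (2.636e-25)²/(2 × 9.109e-31 kg)
   KE ≈ 3.815e-20 J = 238.124 meV

This is an order-of-magnitude estimate of the ground state energy.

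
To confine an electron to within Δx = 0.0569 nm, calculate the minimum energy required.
2.942 eV

Localizing a particle requires giving it sufficient momentum uncertainty:

1. From uncertainty principle: Δp ≥ ℏ/(2Δx)
   Δp_min = (1.055e-34 J·s) / (2 × 5.690e-11 m)
   Δp_min = 9.267e-25 kg·m/s

2. This momentum uncertainty corresponds to kinetic energy:
   KE ≈ (Δp)²/(2m) = (9.267e-25)²/(2 × 9.109e-31 kg)
   KE = 4.714e-19 J = 2.942 eV

Tighter localization requires more energy.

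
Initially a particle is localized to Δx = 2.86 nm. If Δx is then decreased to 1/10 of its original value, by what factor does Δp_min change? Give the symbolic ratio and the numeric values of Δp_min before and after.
Original Δp_min = 1.844 × 10^-26 kg·m/s; new Δp'_min = 1.844 × 10^-25 kg·m/s; ratio Δp'_min/Δp_min = 10.

From the uncertainty principle ΔxΔp ≥ ℏ/2, the minimum momentum uncertainty is Δp_min = ℏ/(2Δx).

Original (Δx = 2.86 nm = 2.860e-09 m):
Δp_min = (1.055e-34 J·s)/(2 × 2.860e-09 m) = 1.844e-26 kg·m/s

When Δx → (1/10)Δx:
Δp'_min = ℏ/(2 × (1/10)Δx) = 10 × ℏ/(2Δx) = 10 × Δp_min
Δp'_min = 10 × 1.844e-26 kg·m/s = 1.844e-25 kg·m/s

Since Δp_min ∝ 1/Δx, when Δx is decreased to 1/10 of its original value, Δp_min increases to 10 times its original value.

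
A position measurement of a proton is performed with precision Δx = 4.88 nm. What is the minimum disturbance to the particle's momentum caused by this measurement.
1.081 × 10^-26 kg·m/s

The uncertainty principle implies that measuring position disturbs momentum:
ΔxΔp ≥ ℏ/2

When we measure position with precision Δx, we necessarily introduce a momentum uncertainty:
Δp ≥ ℏ/(2Δx)
Δp_min = (1.055e-34 J·s) / (2 × 4.880e-09 m)
Δp_min = 1.081e-26 kg·m/s

The more precisely we measure position, the greater the momentum disturbance.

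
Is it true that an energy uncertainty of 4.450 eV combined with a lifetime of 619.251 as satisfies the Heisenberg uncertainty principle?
Yes, it satisfies the uncertainty relation.

Calculate the product ΔEΔt:
ΔE = 4.450 eV = 7.130e-19 J
ΔEΔt = (7.130e-19 J) × (6.193e-16 s)
ΔEΔt = 4.415e-34 J·s

Compare to the minimum allowed value ℏ/2:
ℏ/2 = 5.273e-35 J·s

Since ΔEΔt = 4.415e-34 J·s ≥ 5.273e-35 J·s = ℏ/2,
this satisfies the uncertainty relation.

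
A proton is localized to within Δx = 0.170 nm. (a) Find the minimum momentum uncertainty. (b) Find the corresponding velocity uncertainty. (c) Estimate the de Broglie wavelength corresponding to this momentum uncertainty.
(a) Δp_min = 3.102 × 10^-25 kg·m/s
(b) Δv_min = 185.438 m/s
(c) λ_dB = 2.136 nm

Step-by-step:

(a) From the uncertainty principle:
Δp_min = ℏ/(2Δx) = (1.055e-34 J·s)/(2 × 1.700e-10 m) = 3.102e-25 kg·m/s

(b) The velocity uncertainty:
Δv = Δp/m = (3.102e-25 kg·m/s)/(1.673e-27 kg) = 1.854e+02 m/s = 185.438 m/s

(c) The de Broglie wavelength for this momentum:
λ = h/p = (6.626e-34 J·s)/(3.102e-25 kg·m/s) = 2.136e-09 m = 2.136 nm

Note: The de Broglie wavelength is comparable to the localization size, as expected from wave-particle duality.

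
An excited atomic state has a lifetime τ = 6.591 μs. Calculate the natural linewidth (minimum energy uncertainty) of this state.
49.933 peV

Using the energy-time uncertainty principle:
ΔEΔt ≥ ℏ/2

The lifetime τ represents the time uncertainty Δt.
The natural linewidth (minimum energy uncertainty) is:

ΔE = ℏ/(2τ)
ΔE = (1.055e-34 J·s) / (2 × 6.591e-06 s)
ΔE = 8.000e-30 J = 49.933 peV

This natural linewidth limits the precision of spectroscopic measurements.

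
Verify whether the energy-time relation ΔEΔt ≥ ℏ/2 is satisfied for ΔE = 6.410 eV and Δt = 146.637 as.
Yes, it satisfies the uncertainty relation.

Calculate the product ΔEΔt:
ΔE = 6.410 eV = 1.027e-18 J
ΔEΔt = (1.027e-18 J) × (1.466e-16 s)
ΔEΔt = 1.506e-34 J·s

Compare to the minimum allowed value ℏ/2:
ℏ/2 = 5.273e-35 J·s

Since ΔEΔt = 1.506e-34 J·s ≥ 5.273e-35 J·s = ℏ/2,
this satisfies the uncertainty relation.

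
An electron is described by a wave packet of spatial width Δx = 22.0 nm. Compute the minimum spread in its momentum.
2.397 × 10^-27 kg·m/s

For a wave packet, the spatial width Δx and momentum spread Δp are related by the uncertainty principle:
ΔxΔp ≥ ℏ/2

The minimum momentum spread is:
Δp_min = ℏ/(2Δx)
Δp_min = (1.055e-34 J·s) / (2 × 2.200e-08 m)
Δp_min = 2.397e-27 kg·m/s

A wave packet cannot have both a well-defined position and well-defined momentum.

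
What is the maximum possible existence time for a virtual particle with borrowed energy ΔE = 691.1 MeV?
4.762 × 10^-25 s

Using the energy-time uncertainty principle:
ΔEΔt ≥ ℏ/2

For a virtual particle borrowing energy ΔE, the maximum lifetime is:
Δt_max = ℏ/(2ΔE)

Converting energy:
ΔE = 691.1 MeV = 1.107e-10 J

Δt_max = (1.055e-34 J·s) / (2 × 1.107e-10 J)
Δt_max = 4.762e-25 s = 4.762 × 10^-25 s

Virtual particles with higher borrowed energy exist for shorter times.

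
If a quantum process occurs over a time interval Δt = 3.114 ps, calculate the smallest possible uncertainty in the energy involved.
105.686 μeV

Using the energy-time uncertainty principle:
ΔEΔt ≥ ℏ/2

The minimum uncertainty in energy is:
ΔE_min = ℏ/(2Δt)
ΔE_min = (1.055e-34 J·s) / (2 × 3.114e-12 s)
ΔE_min = 1.693e-23 J = 105.686 μeV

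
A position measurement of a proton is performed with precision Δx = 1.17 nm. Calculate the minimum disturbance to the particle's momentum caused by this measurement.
4.507 × 10^-26 kg·m/s

The uncertainty principle implies that measuring position disturbs momentum:
ΔxΔp ≥ ℏ/2

When we measure position with precision Δx, we necessarily introduce a momentum uncertainty:
Δp ≥ ℏ/(2Δx)
Δp_min = (1.055e-34 J·s) / (2 × 1.170e-09 m)
Δp_min = 4.507e-26 kg·m/s

The more precisely we measure position, the greater the momentum disturbance.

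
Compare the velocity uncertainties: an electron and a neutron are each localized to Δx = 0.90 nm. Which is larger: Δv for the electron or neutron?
The electron has the larger minimum velocity uncertainty, by a ratio of 1838.7.

For both particles, Δp_min = ℏ/(2Δx) = 5.859e-26 kg·m/s (same for both).

The velocity uncertainty is Δv = Δp/m:
- electron: Δv = 5.859e-26 / 9.109e-31 = 6.432e+04 m/s = 64.315 km/s
- neutron: Δv = 5.859e-26 / 1.675e-27 = 3.498e+01 m/s = 34.979 m/s

Ratio: 6.432e+04 / 3.498e+01 = 1838.7

The lighter particle has larger velocity uncertainty because Δv ∝ 1/m.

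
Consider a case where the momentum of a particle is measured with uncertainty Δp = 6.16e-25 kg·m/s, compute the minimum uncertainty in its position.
85.598 pm

Using the Heisenberg uncertainty principle:
ΔxΔp ≥ ℏ/2

The minimum uncertainty in position is:
Δx_min = ℏ/(2Δp)
Δx_min = (1.055e-34 J·s) / (2 × 6.160e-25 kg·m/s)
Δx_min = 8.560e-11 m = 85.598 pm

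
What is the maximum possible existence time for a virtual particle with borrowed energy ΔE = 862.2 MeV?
3.817 × 10^-25 s

Using the energy-time uncertainty principle:
ΔEΔt ≥ ℏ/2

For a virtual particle borrowing energy ΔE, the maximum lifetime is:
Δt_max = ℏ/(2ΔE)

Converting energy:
ΔE = 862.2 MeV = 1.381e-10 J

Δt_max = (1.055e-34 J·s) / (2 × 1.381e-10 J)
Δt_max = 3.817e-25 s = 3.817 × 10^-25 s

Virtual particles with higher borrowed energy exist for shorter times.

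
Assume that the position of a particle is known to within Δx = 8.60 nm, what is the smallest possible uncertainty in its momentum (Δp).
6.131 × 10^-27 kg·m/s

Using the Heisenberg uncertainty principle:
ΔxΔp ≥ ℏ/2

The minimum uncertainty in momentum is:
Δp_min = ℏ/(2Δx)
Δp_min = (1.055e-34 J·s) / (2 × 8.600e-09 m)
Δp_min = 6.131e-27 kg·m/s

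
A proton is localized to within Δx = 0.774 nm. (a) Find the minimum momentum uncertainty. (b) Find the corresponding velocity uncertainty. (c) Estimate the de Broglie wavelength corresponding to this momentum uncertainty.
(a) Δp_min = 6.812 × 10^-26 kg·m/s
(b) Δv_min = 40.729 m/s
(c) λ_dB = 9.726 nm

Step-by-step:

(a) From the uncertainty principle:
Δp_min = ℏ/(2Δx) = (1.055e-34 J·s)/(2 × 7.740e-10 m) = 6.812e-26 kg·m/s

(b) The velocity uncertainty:
Δv = Δp/m = (6.812e-26 kg·m/s)/(1.673e-27 kg) = 4.073e+01 m/s = 40.729 m/s

(c) The de Broglie wavelength for this momentum:
λ = h/p = (6.626e-34 J·s)/(6.812e-26 kg·m/s) = 9.726e-09 m = 9.726 nm

Note: The de Broglie wavelength is comparable to the localization size, as expected from wave-particle duality.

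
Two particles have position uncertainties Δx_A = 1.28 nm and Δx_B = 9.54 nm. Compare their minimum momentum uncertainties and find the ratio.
Particle A has the larger minimum momentum uncertainty, by a factor of 7.45.

For each particle, the minimum momentum uncertainty is Δp_min = ℏ/(2Δx):

Particle A: Δp_A = ℏ/(2×1.280e-09 m) = 4.119e-26 kg·m/s
Particle B: Δp_B = ℏ/(2×9.540e-09 m) = 5.527e-27 kg·m/s

Ratio: Δp_A/Δp_B = 7.45

Since Δp_min ∝ 1/Δx, the particle with smaller position uncertainty (A) has larger momentum uncertainty.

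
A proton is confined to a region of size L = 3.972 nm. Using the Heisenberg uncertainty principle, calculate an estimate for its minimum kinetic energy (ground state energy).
328.803 neV

Using the uncertainty principle to estimate ground state energy:

1. The position uncertainty is approximately the confinement size:
   Δx ≈ L = 3.972e-09 m

2. From ΔxΔp ≥ ℏ/2, the minimum momentum uncertainty is:
   Δp ≈ ℏ/(2L) = 1.328e-26 kg·m/s

3. The kinetic energy is approximately:
   KE ≈ (Δp)²/(2m) = (1.328e-26)²/(2 × 1.673e-27 kg)
   KE ≈ 5.268e-26 J = 328.803 neV

This is an order-of-magnitude estimate of the ground state energy.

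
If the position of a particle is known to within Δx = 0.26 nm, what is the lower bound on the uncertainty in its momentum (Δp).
2.028 × 10^-25 kg·m/s

Using the Heisenberg uncertainty principle:
ΔxΔp ≥ ℏ/2

The minimum uncertainty in momentum is:
Δp_min = ℏ/(2Δx)
Δp_min = (1.055e-34 J·s) / (2 × 2.600e-10 m)
Δp_min = 2.028e-25 kg·m/s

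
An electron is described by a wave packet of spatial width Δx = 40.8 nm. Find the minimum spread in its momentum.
1.292 × 10^-27 kg·m/s

For a wave packet, the spatial width Δx and momentum spread Δp are related by the uncertainty principle:
ΔxΔp ≥ ℏ/2

The minimum momentum spread is:
Δp_min = ℏ/(2Δx)
Δp_min = (1.055e-34 J·s) / (2 × 4.080e-08 m)
Δp_min = 1.292e-27 kg·m/s

A wave packet cannot have both a well-defined position and well-defined momentum.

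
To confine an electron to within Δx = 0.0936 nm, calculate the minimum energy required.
1.087 eV

Localizing a particle requires giving it sufficient momentum uncertainty:

1. From uncertainty principle: Δp ≥ ℏ/(2Δx)
   Δp_min = (1.055e-34 J·s) / (2 × 9.360e-11 m)
   Δp_min = 5.633e-25 kg·m/s

2. This momentum uncertainty corresponds to kinetic energy:
   KE ≈ (Δp)²/(2m) = (5.633e-25)²/(2 × 9.109e-31 kg)
   KE = 1.742e-19 J = 1.087 eV

Tighter localization requires more energy.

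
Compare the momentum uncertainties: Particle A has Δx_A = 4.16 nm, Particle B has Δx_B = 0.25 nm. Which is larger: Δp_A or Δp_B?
Particle B has the larger minimum momentum uncertainty, by a factor of 16.64.

For each particle, the minimum momentum uncertainty is Δp_min = ℏ/(2Δx):

Particle A: Δp_A = ℏ/(2×4.160e-09 m) = 1.268e-26 kg·m/s
Particle B: Δp_B = ℏ/(2×2.500e-10 m) = 2.109e-25 kg·m/s

Ratio: Δp_B/Δp_A = 16.64

Since Δp_min ∝ 1/Δx, the particle with smaller position uncertainty (B) has larger momentum uncertainty.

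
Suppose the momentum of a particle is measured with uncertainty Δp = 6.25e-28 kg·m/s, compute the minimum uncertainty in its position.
84.366 nm

Using the Heisenberg uncertainty principle:
ΔxΔp ≥ ℏ/2

The minimum uncertainty in position is:
Δx_min = ℏ/(2Δp)
Δx_min = (1.055e-34 J·s) / (2 × 6.250e-28 kg·m/s)
Δx_min = 8.437e-08 m = 84.366 nm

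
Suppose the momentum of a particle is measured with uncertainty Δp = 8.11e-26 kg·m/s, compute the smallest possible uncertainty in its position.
650.168 pm

Using the Heisenberg uncertainty principle:
ΔxΔp ≥ ℏ/2

The minimum uncertainty in position is:
Δx_min = ℏ/(2Δp)
Δx_min = (1.055e-34 J·s) / (2 × 8.110e-26 kg·m/s)
Δx_min = 6.502e-10 m = 650.168 pm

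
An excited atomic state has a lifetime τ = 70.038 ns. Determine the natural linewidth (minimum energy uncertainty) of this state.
4.699 neV

Using the energy-time uncertainty principle:
ΔEΔt ≥ ℏ/2

The lifetime τ represents the time uncertainty Δt.
The natural linewidth (minimum energy uncertainty) is:

ΔE = ℏ/(2τ)
ΔE = (1.055e-34 J·s) / (2 × 7.004e-08 s)
ΔE = 7.529e-28 J = 4.699 neV

This natural linewidth limits the precision of spectroscopic measurements.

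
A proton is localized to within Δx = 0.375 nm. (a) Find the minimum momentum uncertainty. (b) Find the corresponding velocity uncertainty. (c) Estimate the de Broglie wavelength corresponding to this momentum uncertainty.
(a) Δp_min = 1.406 × 10^-25 kg·m/s
(b) Δv_min = 84.065 m/s
(c) λ_dB = 4.712 nm

Step-by-step:

(a) From the uncertainty principle:
Δp_min = ℏ/(2Δx) = (1.055e-34 J·s)/(2 × 3.750e-10 m) = 1.406e-25 kg·m/s

(b) The velocity uncertainty:
Δv = Δp/m = (1.406e-25 kg·m/s)/(1.673e-27 kg) = 8.407e+01 m/s = 84.065 m/s

(c) The de Broglie wavelength for this momentum:
λ = h/p = (6.626e-34 J·s)/(1.406e-25 kg·m/s) = 4.712e-09 m = 4.712 nm

Note: The de Broglie wavelength is comparable to the localization size, as expected from wave-particle duality.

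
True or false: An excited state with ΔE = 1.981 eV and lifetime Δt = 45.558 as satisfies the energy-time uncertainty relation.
No, it violates the uncertainty relation.

Calculate the product ΔEΔt:
ΔE = 1.981 eV = 3.174e-19 J
ΔEΔt = (3.174e-19 J) × (4.556e-17 s)
ΔEΔt = 1.446e-35 J·s

Compare to the minimum allowed value ℏ/2:
ℏ/2 = 5.273e-35 J·s

Since ΔEΔt = 1.446e-35 J·s < 5.273e-35 J·s = ℏ/2,
this violates the uncertainty relation.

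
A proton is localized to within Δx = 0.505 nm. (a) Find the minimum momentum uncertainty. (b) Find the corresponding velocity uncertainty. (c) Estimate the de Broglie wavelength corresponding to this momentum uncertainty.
(a) Δp_min = 1.044 × 10^-25 kg·m/s
(b) Δv_min = 62.425 m/s
(c) λ_dB = 6.346 nm

Step-by-step:

(a) From the uncertainty principle:
Δp_min = ℏ/(2Δx) = (1.055e-34 J·s)/(2 × 5.050e-10 m) = 1.044e-25 kg·m/s

(b) The velocity uncertainty:
Δv = Δp/m = (1.044e-25 kg·m/s)/(1.673e-27 kg) = 6.242e+01 m/s = 62.425 m/s

(c) The de Broglie wavelength for this momentum:
λ = h/p = (6.626e-34 J·s)/(1.044e-25 kg·m/s) = 6.346e-09 m = 6.346 nm

Note: The de Broglie wavelength is comparable to the localization size, as expected from wave-particle duality.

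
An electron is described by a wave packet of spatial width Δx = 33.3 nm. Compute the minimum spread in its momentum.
1.583 × 10^-27 kg·m/s

For a wave packet, the spatial width Δx and momentum spread Δp are related by the uncertainty principle:
ΔxΔp ≥ ℏ/2

The minimum momentum spread is:
Δp_min = ℏ/(2Δx)
Δp_min = (1.055e-34 J·s) / (2 × 3.330e-08 m)
Δp_min = 1.583e-27 kg·m/s

A wave packet cannot have both a well-defined position and well-defined momentum.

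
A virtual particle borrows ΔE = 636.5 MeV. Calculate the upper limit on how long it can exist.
5.171 × 10^-25 s

Using the energy-time uncertainty principle:
ΔEΔt ≥ ℏ/2

For a virtual particle borrowing energy ΔE, the maximum lifetime is:
Δt_max = ℏ/(2ΔE)

Converting energy:
ΔE = 636.5 MeV = 1.020e-10 J

Δt_max = (1.055e-34 J·s) / (2 × 1.020e-10 J)
Δt_max = 5.171e-25 s = 5.171 × 10^-25 s

Virtual particles with higher borrowed energy exist for shorter times.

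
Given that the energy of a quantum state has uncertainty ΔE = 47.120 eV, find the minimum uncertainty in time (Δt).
6.984 as

Using the energy-time uncertainty principle:
ΔEΔt ≥ ℏ/2

The minimum uncertainty in time is:
Δt_min = ℏ/(2ΔE)
Δt_min = (1.055e-34 J·s) / (2 × 7.549e-18 J)
Δt_min = 6.984e-18 s = 6.984 as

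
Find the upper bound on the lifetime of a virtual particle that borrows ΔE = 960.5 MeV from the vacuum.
3.426 × 10^-25 s

Using the energy-time uncertainty principle:
ΔEΔt ≥ ℏ/2

For a virtual particle borrowing energy ΔE, the maximum lifetime is:
Δt_max = ℏ/(2ΔE)

Converting energy:
ΔE = 960.5 MeV = 1.539e-10 J

Δt_max = (1.055e-34 J·s) / (2 × 1.539e-10 J)
Δt_max = 3.426e-25 s = 3.426 × 10^-25 s

Virtual particles with higher borrowed energy exist for shorter times.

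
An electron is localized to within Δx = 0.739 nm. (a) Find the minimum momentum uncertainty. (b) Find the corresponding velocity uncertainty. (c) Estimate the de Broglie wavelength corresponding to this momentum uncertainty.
(a) Δp_min = 7.135 × 10^-26 kg·m/s
(b) Δv_min = 78.327 km/s
(c) λ_dB = 9.287 nm

Step-by-step:

(a) From the uncertainty principle:
Δp_min = ℏ/(2Δx) = (1.055e-34 J·s)/(2 × 7.390e-10 m) = 7.135e-26 kg·m/s

(b) The velocity uncertainty:
Δv = Δp/m = (7.135e-26 kg·m/s)/(9.109e-31 kg) = 7.833e+04 m/s = 78.327 km/s

(c) The de Broglie wavelength for this momentum:
λ = h/p = (6.626e-34 J·s)/(7.135e-26 kg·m/s) = 9.287e-09 m = 9.287 nm

Note: The de Broglie wavelength is comparable to the localization size, as expected from wave-particle duality.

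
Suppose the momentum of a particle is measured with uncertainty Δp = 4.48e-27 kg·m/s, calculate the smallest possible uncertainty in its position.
11.770 nm

Using the Heisenberg uncertainty principle:
ΔxΔp ≥ ℏ/2

The minimum uncertainty in position is:
Δx_min = ℏ/(2Δp)
Δx_min = (1.055e-34 J·s) / (2 × 4.480e-27 kg·m/s)
Δx_min = 1.177e-08 m = 11.770 nm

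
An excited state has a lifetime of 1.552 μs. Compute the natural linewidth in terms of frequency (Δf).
51.274 kHz

Using the energy-time uncertainty principle and E = hf:
ΔEΔt ≥ ℏ/2
hΔf·Δt ≥ ℏ/2

The minimum frequency uncertainty is:
Δf = ℏ/(2hτ) = 1/(4πτ)
Δf = 1/(4π × 1.552e-06 s)
Δf = 5.127e+04 Hz = 51.274 kHz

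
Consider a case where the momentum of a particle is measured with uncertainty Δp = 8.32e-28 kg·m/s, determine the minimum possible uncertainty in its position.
63.376 nm

Using the Heisenberg uncertainty principle:
ΔxΔp ≥ ℏ/2

The minimum uncertainty in position is:
Δx_min = ℏ/(2Δp)
Δx_min = (1.055e-34 J·s) / (2 × 8.320e-28 kg·m/s)
Δx_min = 6.338e-08 m = 63.376 nm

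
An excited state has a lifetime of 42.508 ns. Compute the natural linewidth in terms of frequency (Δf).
1.872 MHz

Using the energy-time uncertainty principle and E = hf:
ΔEΔt ≥ ℏ/2
hΔf·Δt ≥ ℏ/2

The minimum frequency uncertainty is:
Δf = ℏ/(2hτ) = 1/(4πτ)
Δf = 1/(4π × 4.251e-08 s)
Δf = 1.872e+06 Hz = 1.872 MHz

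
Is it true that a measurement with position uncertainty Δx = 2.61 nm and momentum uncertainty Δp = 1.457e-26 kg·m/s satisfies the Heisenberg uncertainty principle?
No, it violates the uncertainty principle (impossible measurement).

Calculate the product ΔxΔp:
ΔxΔp = (2.610e-09 m) × (1.457e-26 kg·m/s)
ΔxΔp = 3.803e-35 J·s

Compare to the minimum allowed value ℏ/2:
ℏ/2 = 5.273e-35 J·s

Since ΔxΔp = 3.803e-35 J·s < 5.273e-35 J·s = ℏ/2,
the measurement violates the uncertainty principle.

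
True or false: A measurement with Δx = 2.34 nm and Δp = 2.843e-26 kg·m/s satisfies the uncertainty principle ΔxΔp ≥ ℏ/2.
Yes, it satisfies the uncertainty principle.

Calculate the product ΔxΔp:
ΔxΔp = (2.340e-09 m) × (2.843e-26 kg·m/s)
ΔxΔp = 6.653e-35 J·s

Compare to the minimum allowed value ℏ/2:
ℏ/2 = 5.273e-35 J·s

Since ΔxΔp = 6.653e-35 J·s ≥ 5.273e-35 J·s = ℏ/2,
the measurement satisfies the uncertainty principle.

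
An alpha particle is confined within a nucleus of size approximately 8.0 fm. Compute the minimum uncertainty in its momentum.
6.591 × 10^-21 kg·m/s

Using the Heisenberg uncertainty principle:
ΔxΔp ≥ ℏ/2

With Δx ≈ L = 8.000e-15 m (the confinement size):
Δp_min = ℏ/(2Δx)
Δp_min = (1.055e-34 J·s) / (2 × 8.000e-15 m)
Δp_min = 6.591e-21 kg·m/s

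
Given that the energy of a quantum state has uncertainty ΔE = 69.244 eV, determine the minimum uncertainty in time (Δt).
4.753 as

Using the energy-time uncertainty principle:
ΔEΔt ≥ ℏ/2

The minimum uncertainty in time is:
Δt_min = ℏ/(2ΔE)
Δt_min = (1.055e-34 J·s) / (2 × 1.109e-17 J)
Δt_min = 4.753e-18 s = 4.753 as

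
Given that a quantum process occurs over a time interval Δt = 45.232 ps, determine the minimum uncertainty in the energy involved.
7.276 μeV

Using the energy-time uncertainty principle:
ΔEΔt ≥ ℏ/2

The minimum uncertainty in energy is:
ΔE_min = ℏ/(2Δt)
ΔE_min = (1.055e-34 J·s) / (2 × 4.523e-11 s)
ΔE_min = 1.166e-24 J = 7.276 μeV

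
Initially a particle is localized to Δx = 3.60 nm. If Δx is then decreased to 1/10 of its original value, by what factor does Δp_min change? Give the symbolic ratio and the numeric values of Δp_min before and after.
Original Δp_min = 1.465 × 10^-26 kg·m/s; new Δp'_min = 1.465 × 10^-25 kg·m/s; ratio Δp'_min/Δp_min = 10.

From the uncertainty principle ΔxΔp ≥ ℏ/2, the minimum momentum uncertainty is Δp_min = ℏ/(2Δx).

Original (Δx = 3.60 nm = 3.600e-09 m):
Δp_min = (1.055e-34 J·s)/(2 × 3.600e-09 m) = 1.465e-26 kg·m/s

When Δx → (1/10)Δx:
Δp'_min = ℏ/(2 × (1/10)Δx) = 10 × ℏ/(2Δx) = 10 × Δp_min
Δp'_min = 10 × 1.465e-26 kg·m/s = 1.465e-25 kg·m/s

Since Δp_min ∝ 1/Δx, when Δx is decreased to 1/10 of its original value, Δp_min increases to 10 times its original value.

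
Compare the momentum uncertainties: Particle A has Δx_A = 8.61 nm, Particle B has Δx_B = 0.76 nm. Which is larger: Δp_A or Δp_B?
Particle B has the larger minimum momentum uncertainty, by a factor of 11.33.

For each particle, the minimum momentum uncertainty is Δp_min = ℏ/(2Δx):

Particle A: Δp_A = ℏ/(2×8.610e-09 m) = 6.124e-27 kg·m/s
Particle B: Δp_B = ℏ/(2×7.600e-10 m) = 6.938e-26 kg·m/s

Ratio: Δp_B/Δp_A = 11.33

Since Δp_min ∝ 1/Δx, the particle with smaller position uncertainty (B) has larger momentum uncertainty.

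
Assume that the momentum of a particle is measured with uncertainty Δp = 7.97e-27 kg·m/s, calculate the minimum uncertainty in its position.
6.616 nm

Using the Heisenberg uncertainty principle:
ΔxΔp ≥ ℏ/2

The minimum uncertainty in position is:
Δx_min = ℏ/(2Δp)
Δx_min = (1.055e-34 J·s) / (2 × 7.970e-27 kg·m/s)
Δx_min = 6.616e-09 m = 6.616 nm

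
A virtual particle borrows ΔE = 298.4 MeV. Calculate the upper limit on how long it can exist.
1.103 ys

Using the energy-time uncertainty principle:
ΔEΔt ≥ ℏ/2

For a virtual particle borrowing energy ΔE, the maximum lifetime is:
Δt_max = ℏ/(2ΔE)

Converting energy:
ΔE = 298.4 MeV = 4.781e-11 J

Δt_max = (1.055e-34 J·s) / (2 × 4.781e-11 J)
Δt_max = 1.103e-24 s = 1.103 ys

Virtual particles with higher borrowed energy exist for shorter times.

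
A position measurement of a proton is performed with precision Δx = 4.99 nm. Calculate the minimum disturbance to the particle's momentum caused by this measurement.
1.057 × 10^-26 kg·m/s

The uncertainty principle implies that measuring position disturbs momentum:
ΔxΔp ≥ ℏ/2

When we measure position with precision Δx, we necessarily introduce a momentum uncertainty:
Δp ≥ ℏ/(2Δx)
Δp_min = (1.055e-34 J·s) / (2 × 4.990e-09 m)
Δp_min = 1.057e-26 kg·m/s

The more precisely we measure position, the greater the momentum disturbance.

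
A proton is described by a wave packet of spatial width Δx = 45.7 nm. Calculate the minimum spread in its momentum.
1.154 × 10^-27 kg·m/s

For a wave packet, the spatial width Δx and momentum spread Δp are related by the uncertainty principle:
ΔxΔp ≥ ℏ/2

The minimum momentum spread is:
Δp_min = ℏ/(2Δx)
Δp_min = (1.055e-34 J·s) / (2 × 4.570e-08 m)
Δp_min = 1.154e-27 kg·m/s

A wave packet cannot have both a well-defined position and well-defined momentum.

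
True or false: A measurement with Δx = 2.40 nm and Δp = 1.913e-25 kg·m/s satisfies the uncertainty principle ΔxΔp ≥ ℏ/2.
Yes, it satisfies the uncertainty principle.

Calculate the product ΔxΔp:
ΔxΔp = (2.400e-09 m) × (1.913e-25 kg·m/s)
ΔxΔp = 4.591e-34 J·s

Compare to the minimum allowed value ℏ/2:
ℏ/2 = 5.273e-35 J·s

Since ΔxΔp = 4.591e-34 J·s ≥ 5.273e-35 J·s = ℏ/2,
the measurement satisfies the uncertainty principle.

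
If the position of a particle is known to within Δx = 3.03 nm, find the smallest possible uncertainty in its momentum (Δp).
1.740 × 10^-26 kg·m/s

Using the Heisenberg uncertainty principle:
ΔxΔp ≥ ℏ/2

The minimum uncertainty in momentum is:
Δp_min = ℏ/(2Δx)
Δp_min = (1.055e-34 J·s) / (2 × 3.030e-09 m)
Δp_min = 1.740e-26 kg·m/s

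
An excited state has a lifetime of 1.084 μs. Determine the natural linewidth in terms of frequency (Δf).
73.411 kHz

Using the energy-time uncertainty principle and E = hf:
ΔEΔt ≥ ℏ/2
hΔf·Δt ≥ ℏ/2

The minimum frequency uncertainty is:
Δf = ℏ/(2hτ) = 1/(4πτ)
Δf = 1/(4π × 1.084e-06 s)
Δf = 7.341e+04 Hz = 73.411 kHz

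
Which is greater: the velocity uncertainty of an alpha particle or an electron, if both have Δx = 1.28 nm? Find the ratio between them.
The electron has the larger minimum velocity uncertainty, by a ratio of 7294.3.

For both particles, Δp_min = ℏ/(2Δx) = 4.119e-26 kg·m/s (same for both).

The velocity uncertainty is Δv = Δp/m:
- alpha particle: Δv = 4.119e-26 / 6.645e-27 = 6.200e+00 m/s = 6.200 m/s
- electron: Δv = 4.119e-26 / 9.109e-31 = 4.522e+04 m/s = 45.222 km/s

Ratio: 4.522e+04 / 6.200e+00 = 7294.3

The lighter particle has larger velocity uncertainty because Δv ∝ 1/m.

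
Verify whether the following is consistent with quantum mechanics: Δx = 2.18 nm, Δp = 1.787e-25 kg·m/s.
Yes, it satisfies the uncertainty principle.

Calculate the product ΔxΔp:
ΔxΔp = (2.180e-09 m) × (1.787e-25 kg·m/s)
ΔxΔp = 3.896e-34 J·s

Compare to the minimum allowed value ℏ/2:
ℏ/2 = 5.273e-35 J·s

Since ΔxΔp = 3.896e-34 J·s ≥ 5.273e-35 J·s = ℏ/2,
the measurement satisfies the uncertainty principle.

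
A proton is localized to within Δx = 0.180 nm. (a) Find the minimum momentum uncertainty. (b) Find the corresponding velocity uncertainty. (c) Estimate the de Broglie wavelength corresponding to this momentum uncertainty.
(a) Δp_min = 2.929 × 10^-25 kg·m/s
(b) Δv_min = 175.136 m/s
(c) λ_dB = 2.262 nm

Step-by-step:

(a) From the uncertainty principle:
Δp_min = ℏ/(2Δx) = (1.055e-34 J·s)/(2 × 1.800e-10 m) = 2.929e-25 kg·m/s

(b) The velocity uncertainty:
Δv = Δp/m = (2.929e-25 kg·m/s)/(1.673e-27 kg) = 1.751e+02 m/s = 175.136 m/s

(c) The de Broglie wavelength for this momentum:
λ = h/p = (6.626e-34 J·s)/(2.929e-25 kg·m/s) = 2.262e-09 m = 2.262 nm

Note: The de Broglie wavelength is comparable to the localization size, as expected from wave-particle duality.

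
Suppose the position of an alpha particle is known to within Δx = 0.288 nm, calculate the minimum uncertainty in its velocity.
27.554 m/s

Using the Heisenberg uncertainty principle and Δp = mΔv:
ΔxΔp ≥ ℏ/2
Δx(mΔv) ≥ ℏ/2

The minimum uncertainty in velocity is:
Δv_min = ℏ/(2mΔx)
Δv_min = (1.055e-34 J·s) / (2 × 6.645e-27 kg × 2.880e-10 m)
Δv_min = 2.755e+01 m/s = 27.554 m/s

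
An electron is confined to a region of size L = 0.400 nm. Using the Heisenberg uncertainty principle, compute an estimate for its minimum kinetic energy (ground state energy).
59.531 meV

Using the uncertainty principle to estimate ground state energy:

1. The position uncertainty is approximately the confinement size:
   Δx ≈ L = 4.000e-10 m

2. From ΔxΔp ≥ ℏ/2, the minimum momentum uncertainty is:
   Δp ≈ ℏ/(2L) = 1.318e-25 kg·m/s

3. The kinetic energy is approximately:
   KE ≈ (Δp)²/(2m) = (1.318e-25)²/(2 × 9.109e-31 kg)
   KE ≈ 9.538e-21 J = 59.531 meV

This is an order-of-magnitude estimate of the ground state energy.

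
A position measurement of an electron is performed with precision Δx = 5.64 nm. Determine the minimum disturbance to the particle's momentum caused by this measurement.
9.349 × 10^-27 kg·m/s

The uncertainty principle implies that measuring position disturbs momentum:
ΔxΔp ≥ ℏ/2

When we measure position with precision Δx, we necessarily introduce a momentum uncertainty:
Δp ≥ ℏ/(2Δx)
Δp_min = (1.055e-34 J·s) / (2 × 5.640e-09 m)
Δp_min = 9.349e-27 kg·m/s

The more precisely we measure position, the greater the momentum disturbance.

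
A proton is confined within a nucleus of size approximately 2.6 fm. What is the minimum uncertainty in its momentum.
2.028 × 10^-20 kg·m/s

Using the Heisenberg uncertainty principle:
ΔxΔp ≥ ℏ/2

With Δx ≈ L = 2.600e-15 m (the confinement size):
Δp_min = ℏ/(2Δx)
Δp_min = (1.055e-34 J·s) / (2 × 2.600e-15 m)
Δp_min = 2.028e-20 kg·m/s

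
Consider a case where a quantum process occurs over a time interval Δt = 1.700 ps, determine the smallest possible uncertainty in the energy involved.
193.592 μeV

Using the energy-time uncertainty principle:
ΔEΔt ≥ ℏ/2

The minimum uncertainty in energy is:
ΔE_min = ℏ/(2Δt)
ΔE_min = (1.055e-34 J·s) / (2 × 1.700e-12 s)
ΔE_min = 3.102e-23 J = 193.592 μeV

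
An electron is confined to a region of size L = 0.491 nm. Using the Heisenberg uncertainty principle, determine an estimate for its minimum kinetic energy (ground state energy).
39.509 meV

Using the uncertainty principle to estimate ground state energy:

1. The position uncertainty is approximately the confinement size:
   Δx ≈ L = 4.910e-10 m

2. From ΔxΔp ≥ ℏ/2, the minimum momentum uncertainty is:
   Δp ≈ ℏ/(2L) = 1.074e-25 kg·m/s

3. The kinetic energy is approximately:
   KE ≈ (Δp)²/(2m) = (1.074e-25)²/(2 × 9.109e-31 kg)
   KE ≈ 6.330e-21 J = 39.509 meV

This is an order-of-magnitude estimate of the ground state energy.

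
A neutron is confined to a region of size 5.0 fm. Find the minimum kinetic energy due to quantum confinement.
207.212 keV

Using the uncertainty principle:

1. Position uncertainty: Δx ≈ 5.000e-15 m
2. Minimum momentum uncertainty: Δp = ℏ/(2Δx) = 1.055e-20 kg·m/s
3. Minimum kinetic energy:
   KE = (Δp)²/(2m) = (1.055e-20)²/(2 × 1.675e-27 kg)
   KE = 3.320e-14 J = 207.212 keV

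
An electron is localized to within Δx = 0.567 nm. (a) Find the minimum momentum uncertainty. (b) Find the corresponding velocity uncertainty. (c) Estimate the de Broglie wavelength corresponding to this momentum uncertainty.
(a) Δp_min = 9.300 × 10^-26 kg·m/s
(b) Δv_min = 102.088 km/s
(c) λ_dB = 7.125 nm

Step-by-step:

(a) From the uncertainty principle:
Δp_min = ℏ/(2Δx) = (1.055e-34 J·s)/(2 × 5.670e-10 m) = 9.300e-26 kg·m/s

(b) The velocity uncertainty:
Δv = Δp/m = (9.300e-26 kg·m/s)/(9.109e-31 kg) = 1.021e+05 m/s = 102.088 km/s

(c) The de Broglie wavelength for this momentum:
λ = h/p = (6.626e-34 J·s)/(9.300e-26 kg·m/s) = 7.125e-09 m = 7.125 nm

Note: The de Broglie wavelength is comparable to the localization size, as expected from wave-particle duality.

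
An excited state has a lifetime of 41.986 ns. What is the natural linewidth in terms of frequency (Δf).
1.895 MHz

Using the energy-time uncertainty principle and E = hf:
ΔEΔt ≥ ℏ/2
hΔf·Δt ≥ ℏ/2

The minimum frequency uncertainty is:
Δf = ℏ/(2hτ) = 1/(4πτ)
Δf = 1/(4π × 4.199e-08 s)
Δf = 1.895e+06 Hz = 1.895 MHz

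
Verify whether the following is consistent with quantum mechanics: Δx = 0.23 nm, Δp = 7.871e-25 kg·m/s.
Yes, it satisfies the uncertainty principle.

Calculate the product ΔxΔp:
ΔxΔp = (2.300e-10 m) × (7.871e-25 kg·m/s)
ΔxΔp = 1.810e-34 J·s

Compare to the minimum allowed value ℏ/2:
ℏ/2 = 5.273e-35 J·s

Since ΔxΔp = 1.810e-34 J·s ≥ 5.273e-35 J·s = ℏ/2,
the measurement satisfies the uncertainty principle.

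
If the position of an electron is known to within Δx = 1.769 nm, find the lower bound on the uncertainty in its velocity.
32.721 km/s

Using the Heisenberg uncertainty principle and Δp = mΔv:
ΔxΔp ≥ ℏ/2
Δx(mΔv) ≥ ℏ/2

The minimum uncertainty in velocity is:
Δv_min = ℏ/(2mΔx)
Δv_min = (1.055e-34 J·s) / (2 × 9.109e-31 kg × 1.769e-09 m)
Δv_min = 3.272e+04 m/s = 32.721 km/s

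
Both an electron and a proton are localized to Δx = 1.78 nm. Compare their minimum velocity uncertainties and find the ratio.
The electron has the larger minimum velocity uncertainty, by a ratio of 1836.2.

For both particles, Δp_min = ℏ/(2Δx) = 2.962e-26 kg·m/s (same for both).

The velocity uncertainty is Δv = Δp/m:
- electron: Δv = 2.962e-26 / 9.109e-31 = 3.252e+04 m/s = 32.519 km/s
- proton: Δv = 2.962e-26 / 1.673e-27 = 1.771e+01 m/s = 17.710 m/s

Ratio: 3.252e+04 / 1.771e+01 = 1836.2

The lighter particle has larger velocity uncertainty because Δv ∝ 1/m.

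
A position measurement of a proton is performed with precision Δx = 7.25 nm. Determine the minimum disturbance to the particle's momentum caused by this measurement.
7.273 × 10^-27 kg·m/s

The uncertainty principle implies that measuring position disturbs momentum:
ΔxΔp ≥ ℏ/2

When we measure position with precision Δx, we necessarily introduce a momentum uncertainty:
Δp ≥ ℏ/(2Δx)
Δp_min = (1.055e-34 J·s) / (2 × 7.250e-09 m)
Δp_min = 7.273e-27 kg·m/s

The more precisely we measure position, the greater the momentum disturbance.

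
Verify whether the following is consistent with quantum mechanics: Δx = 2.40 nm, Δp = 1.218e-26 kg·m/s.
No, it violates the uncertainty principle (impossible measurement).

Calculate the product ΔxΔp:
ΔxΔp = (2.400e-09 m) × (1.218e-26 kg·m/s)
ΔxΔp = 2.923e-35 J·s

Compare to the minimum allowed value ℏ/2:
ℏ/2 = 5.273e-35 J·s

Since ΔxΔp = 2.923e-35 J·s < 5.273e-35 J·s = ℏ/2,
the measurement violates the uncertainty principle.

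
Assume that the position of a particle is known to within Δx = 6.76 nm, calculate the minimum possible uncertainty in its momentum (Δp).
7.800 × 10^-27 kg·m/s

Using the Heisenberg uncertainty principle:
ΔxΔp ≥ ℏ/2

The minimum uncertainty in momentum is:
Δp_min = ℏ/(2Δx)
Δp_min = (1.055e-34 J·s) / (2 × 6.760e-09 m)
Δp_min = 7.800e-27 kg·m/s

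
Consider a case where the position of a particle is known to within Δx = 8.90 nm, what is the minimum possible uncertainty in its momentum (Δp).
5.925 × 10^-27 kg·m/s

Using the Heisenberg uncertainty principle:
ΔxΔp ≥ ℏ/2

The minimum uncertainty in momentum is:
Δp_min = ℏ/(2Δx)
Δp_min = (1.055e-34 J·s) / (2 × 8.900e-09 m)
Δp_min = 5.925e-27 kg·m/s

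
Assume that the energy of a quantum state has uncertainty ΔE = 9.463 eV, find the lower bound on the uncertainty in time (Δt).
34.778 as

Using the energy-time uncertainty principle:
ΔEΔt ≥ ℏ/2

The minimum uncertainty in time is:
Δt_min = ℏ/(2ΔE)
Δt_min = (1.055e-34 J·s) / (2 × 1.516e-18 J)
Δt_min = 3.478e-17 s = 34.778 as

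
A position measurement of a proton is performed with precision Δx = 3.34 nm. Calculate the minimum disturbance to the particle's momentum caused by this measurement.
1.579 × 10^-26 kg·m/s

The uncertainty principle implies that measuring position disturbs momentum:
ΔxΔp ≥ ℏ/2

When we measure position with precision Δx, we necessarily introduce a momentum uncertainty:
Δp ≥ ℏ/(2Δx)
Δp_min = (1.055e-34 J·s) / (2 × 3.340e-09 m)
Δp_min = 1.579e-26 kg·m/s

The more precisely we measure position, the greater the momentum disturbance.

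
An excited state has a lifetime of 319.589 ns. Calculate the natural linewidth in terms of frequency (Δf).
248.999 kHz

Using the energy-time uncertainty principle and E = hf:
ΔEΔt ≥ ℏ/2
hΔf·Δt ≥ ℏ/2

The minimum frequency uncertainty is:
Δf = ℏ/(2hτ) = 1/(4πτ)
Δf = 1/(4π × 3.196e-07 s)
Δf = 2.490e+05 Hz = 248.999 kHz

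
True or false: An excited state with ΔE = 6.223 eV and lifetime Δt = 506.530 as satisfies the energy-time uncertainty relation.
Yes, it satisfies the uncertainty relation.

Calculate the product ΔEΔt:
ΔE = 6.223 eV = 9.970e-19 J
ΔEΔt = (9.970e-19 J) × (5.065e-16 s)
ΔEΔt = 5.050e-34 J·s

Compare to the minimum allowed value ℏ/2:
ℏ/2 = 5.273e-35 J·s

Since ΔEΔt = 5.050e-34 J·s ≥ 5.273e-35 J·s = ℏ/2,
this satisfies the uncertainty relation.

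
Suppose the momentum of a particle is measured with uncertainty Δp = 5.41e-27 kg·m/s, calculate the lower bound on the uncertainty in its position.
9.747 nm

Using the Heisenberg uncertainty principle:
ΔxΔp ≥ ℏ/2

The minimum uncertainty in position is:
Δx_min = ℏ/(2Δp)
Δx_min = (1.055e-34 J·s) / (2 × 5.410e-27 kg·m/s)
Δx_min = 9.747e-09 m = 9.747 nm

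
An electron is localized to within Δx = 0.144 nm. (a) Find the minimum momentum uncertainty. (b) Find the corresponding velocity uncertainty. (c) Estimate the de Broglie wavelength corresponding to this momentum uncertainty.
(a) Δp_min = 3.662 × 10^-25 kg·m/s
(b) Δv_min = 401.971 km/s
(c) λ_dB = 1.810 nm

Step-by-step:

(a) From the uncertainty principle:
Δp_min = ℏ/(2Δx) = (1.055e-34 J·s)/(2 × 1.440e-10 m) = 3.662e-25 kg·m/s

(b) The velocity uncertainty:
Δv = Δp/m = (3.662e-25 kg·m/s)/(9.109e-31 kg) = 4.020e+05 m/s = 401.971 km/s

(c) The de Broglie wavelength for this momentum:
λ = h/p = (6.626e-34 J·s)/(3.662e-25 kg·m/s) = 1.810e-09 m = 1.810 nm

Note: The de Broglie wavelength is comparable to the localization size, as expected from wave-particle duality.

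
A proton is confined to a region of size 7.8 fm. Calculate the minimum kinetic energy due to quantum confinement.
85.264 keV

Using the uncertainty principle:

1. Position uncertainty: Δx ≈ 7.800e-15 m
2. Minimum momentum uncertainty: Δp = ℏ/(2Δx) = 6.760e-21 kg·m/s
3. Minimum kinetic energy:
   KE = (Δp)²/(2m) = (6.760e-21)²/(2 × 1.673e-27 kg)
   KE = 1.366e-14 J = 85.264 keV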